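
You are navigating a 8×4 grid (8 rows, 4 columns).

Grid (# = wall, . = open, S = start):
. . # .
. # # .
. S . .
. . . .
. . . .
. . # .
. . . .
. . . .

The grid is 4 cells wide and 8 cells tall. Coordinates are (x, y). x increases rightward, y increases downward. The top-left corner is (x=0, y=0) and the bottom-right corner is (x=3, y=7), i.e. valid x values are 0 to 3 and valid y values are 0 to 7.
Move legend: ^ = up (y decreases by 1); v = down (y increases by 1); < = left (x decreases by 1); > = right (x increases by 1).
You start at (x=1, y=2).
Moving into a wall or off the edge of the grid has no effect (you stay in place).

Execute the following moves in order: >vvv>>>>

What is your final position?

Answer: Final position: (x=3, y=4)

Derivation:
Start: (x=1, y=2)
  > (right): (x=1, y=2) -> (x=2, y=2)
  v (down): (x=2, y=2) -> (x=2, y=3)
  v (down): (x=2, y=3) -> (x=2, y=4)
  v (down): blocked, stay at (x=2, y=4)
  > (right): (x=2, y=4) -> (x=3, y=4)
  [×3]> (right): blocked, stay at (x=3, y=4)
Final: (x=3, y=4)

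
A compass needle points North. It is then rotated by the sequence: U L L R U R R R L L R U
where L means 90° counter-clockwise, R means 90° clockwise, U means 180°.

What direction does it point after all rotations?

Answer: Final heading: West

Derivation:
Start: North
  U (U-turn (180°)) -> South
  L (left (90° counter-clockwise)) -> East
  L (left (90° counter-clockwise)) -> North
  R (right (90° clockwise)) -> East
  U (U-turn (180°)) -> West
  R (right (90° clockwise)) -> North
  R (right (90° clockwise)) -> East
  R (right (90° clockwise)) -> South
  L (left (90° counter-clockwise)) -> East
  L (left (90° counter-clockwise)) -> North
  R (right (90° clockwise)) -> East
  U (U-turn (180°)) -> West
Final: West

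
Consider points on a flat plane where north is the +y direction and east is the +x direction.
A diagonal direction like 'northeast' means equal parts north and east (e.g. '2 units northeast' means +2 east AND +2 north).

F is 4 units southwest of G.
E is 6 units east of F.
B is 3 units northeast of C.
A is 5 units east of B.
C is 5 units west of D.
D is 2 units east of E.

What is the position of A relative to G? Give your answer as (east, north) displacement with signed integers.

Place G at the origin (east=0, north=0).
  F is 4 units southwest of G: delta (east=-4, north=-4); F at (east=-4, north=-4).
  E is 6 units east of F: delta (east=+6, north=+0); E at (east=2, north=-4).
  D is 2 units east of E: delta (east=+2, north=+0); D at (east=4, north=-4).
  C is 5 units west of D: delta (east=-5, north=+0); C at (east=-1, north=-4).
  B is 3 units northeast of C: delta (east=+3, north=+3); B at (east=2, north=-1).
  A is 5 units east of B: delta (east=+5, north=+0); A at (east=7, north=-1).
Therefore A relative to G: (east=7, north=-1).

Answer: A is at (east=7, north=-1) relative to G.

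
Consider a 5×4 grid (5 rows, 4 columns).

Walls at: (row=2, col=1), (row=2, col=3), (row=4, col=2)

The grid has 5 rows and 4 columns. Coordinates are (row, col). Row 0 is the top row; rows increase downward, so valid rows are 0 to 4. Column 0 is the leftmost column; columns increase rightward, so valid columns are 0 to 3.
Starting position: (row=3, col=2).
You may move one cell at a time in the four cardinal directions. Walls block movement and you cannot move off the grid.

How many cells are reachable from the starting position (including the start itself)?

Answer: Reachable cells: 17

Derivation:
BFS flood-fill from (row=3, col=2):
  Distance 0: (row=3, col=2)
  Distance 1: (row=2, col=2), (row=3, col=1), (row=3, col=3)
  Distance 2: (row=1, col=2), (row=3, col=0), (row=4, col=1), (row=4, col=3)
  Distance 3: (row=0, col=2), (row=1, col=1), (row=1, col=3), (row=2, col=0), (row=4, col=0)
  Distance 4: (row=0, col=1), (row=0, col=3), (row=1, col=0)
  Distance 5: (row=0, col=0)
Total reachable: 17 (grid has 17 open cells total)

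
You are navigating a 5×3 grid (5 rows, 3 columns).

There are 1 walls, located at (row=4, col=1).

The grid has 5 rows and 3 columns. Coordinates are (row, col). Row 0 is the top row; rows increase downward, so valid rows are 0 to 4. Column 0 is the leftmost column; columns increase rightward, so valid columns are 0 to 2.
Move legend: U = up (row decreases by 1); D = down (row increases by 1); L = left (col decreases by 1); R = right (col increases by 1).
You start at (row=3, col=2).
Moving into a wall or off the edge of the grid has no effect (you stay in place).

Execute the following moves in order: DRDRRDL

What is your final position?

Start: (row=3, col=2)
  D (down): (row=3, col=2) -> (row=4, col=2)
  R (right): blocked, stay at (row=4, col=2)
  D (down): blocked, stay at (row=4, col=2)
  R (right): blocked, stay at (row=4, col=2)
  R (right): blocked, stay at (row=4, col=2)
  D (down): blocked, stay at (row=4, col=2)
  L (left): blocked, stay at (row=4, col=2)
Final: (row=4, col=2)

Answer: Final position: (row=4, col=2)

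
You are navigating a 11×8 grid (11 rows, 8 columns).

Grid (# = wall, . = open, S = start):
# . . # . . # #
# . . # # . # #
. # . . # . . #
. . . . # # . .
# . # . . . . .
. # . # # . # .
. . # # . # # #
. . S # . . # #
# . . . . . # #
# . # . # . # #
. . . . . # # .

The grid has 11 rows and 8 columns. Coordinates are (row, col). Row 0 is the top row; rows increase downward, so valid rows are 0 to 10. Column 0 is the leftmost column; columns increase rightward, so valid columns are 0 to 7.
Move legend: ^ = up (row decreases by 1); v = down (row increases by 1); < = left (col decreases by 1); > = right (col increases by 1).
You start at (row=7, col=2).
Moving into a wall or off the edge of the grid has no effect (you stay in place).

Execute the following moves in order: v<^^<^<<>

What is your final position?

Start: (row=7, col=2)
  v (down): (row=7, col=2) -> (row=8, col=2)
  < (left): (row=8, col=2) -> (row=8, col=1)
  ^ (up): (row=8, col=1) -> (row=7, col=1)
  ^ (up): (row=7, col=1) -> (row=6, col=1)
  < (left): (row=6, col=1) -> (row=6, col=0)
  ^ (up): (row=6, col=0) -> (row=5, col=0)
  < (left): blocked, stay at (row=5, col=0)
  < (left): blocked, stay at (row=5, col=0)
  > (right): blocked, stay at (row=5, col=0)
Final: (row=5, col=0)

Answer: Final position: (row=5, col=0)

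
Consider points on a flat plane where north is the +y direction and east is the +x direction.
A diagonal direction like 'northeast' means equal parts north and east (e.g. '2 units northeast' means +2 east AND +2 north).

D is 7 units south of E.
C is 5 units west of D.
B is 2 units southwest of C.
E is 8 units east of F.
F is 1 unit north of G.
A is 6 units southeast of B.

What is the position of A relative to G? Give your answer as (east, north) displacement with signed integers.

Answer: A is at (east=7, north=-14) relative to G.

Derivation:
Place G at the origin (east=0, north=0).
  F is 1 unit north of G: delta (east=+0, north=+1); F at (east=0, north=1).
  E is 8 units east of F: delta (east=+8, north=+0); E at (east=8, north=1).
  D is 7 units south of E: delta (east=+0, north=-7); D at (east=8, north=-6).
  C is 5 units west of D: delta (east=-5, north=+0); C at (east=3, north=-6).
  B is 2 units southwest of C: delta (east=-2, north=-2); B at (east=1, north=-8).
  A is 6 units southeast of B: delta (east=+6, north=-6); A at (east=7, north=-14).
Therefore A relative to G: (east=7, north=-14).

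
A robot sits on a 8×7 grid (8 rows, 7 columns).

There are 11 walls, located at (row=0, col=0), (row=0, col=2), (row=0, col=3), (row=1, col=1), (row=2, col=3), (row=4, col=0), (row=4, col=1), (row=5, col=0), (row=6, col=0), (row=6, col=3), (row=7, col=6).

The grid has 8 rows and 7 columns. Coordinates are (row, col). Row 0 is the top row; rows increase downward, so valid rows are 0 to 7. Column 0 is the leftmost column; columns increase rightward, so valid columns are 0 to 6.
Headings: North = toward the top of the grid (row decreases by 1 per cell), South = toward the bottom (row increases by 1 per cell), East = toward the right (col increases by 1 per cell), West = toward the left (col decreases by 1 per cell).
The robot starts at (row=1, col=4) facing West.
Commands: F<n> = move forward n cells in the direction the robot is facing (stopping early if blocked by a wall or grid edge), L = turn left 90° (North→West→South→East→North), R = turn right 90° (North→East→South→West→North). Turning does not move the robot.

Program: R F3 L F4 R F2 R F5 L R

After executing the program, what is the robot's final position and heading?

Answer: Final position: (row=0, col=6), facing East

Derivation:
Start: (row=1, col=4), facing West
  R: turn right, now facing North
  F3: move forward 1/3 (blocked), now at (row=0, col=4)
  L: turn left, now facing West
  F4: move forward 0/4 (blocked), now at (row=0, col=4)
  R: turn right, now facing North
  F2: move forward 0/2 (blocked), now at (row=0, col=4)
  R: turn right, now facing East
  F5: move forward 2/5 (blocked), now at (row=0, col=6)
  L: turn left, now facing North
  R: turn right, now facing East
Final: (row=0, col=6), facing East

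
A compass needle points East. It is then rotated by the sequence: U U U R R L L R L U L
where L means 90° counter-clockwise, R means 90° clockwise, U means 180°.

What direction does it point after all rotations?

Start: East
  U (U-turn (180°)) -> West
  U (U-turn (180°)) -> East
  U (U-turn (180°)) -> West
  R (right (90° clockwise)) -> North
  R (right (90° clockwise)) -> East
  L (left (90° counter-clockwise)) -> North
  L (left (90° counter-clockwise)) -> West
  R (right (90° clockwise)) -> North
  L (left (90° counter-clockwise)) -> West
  U (U-turn (180°)) -> East
  L (left (90° counter-clockwise)) -> North
Final: North

Answer: Final heading: North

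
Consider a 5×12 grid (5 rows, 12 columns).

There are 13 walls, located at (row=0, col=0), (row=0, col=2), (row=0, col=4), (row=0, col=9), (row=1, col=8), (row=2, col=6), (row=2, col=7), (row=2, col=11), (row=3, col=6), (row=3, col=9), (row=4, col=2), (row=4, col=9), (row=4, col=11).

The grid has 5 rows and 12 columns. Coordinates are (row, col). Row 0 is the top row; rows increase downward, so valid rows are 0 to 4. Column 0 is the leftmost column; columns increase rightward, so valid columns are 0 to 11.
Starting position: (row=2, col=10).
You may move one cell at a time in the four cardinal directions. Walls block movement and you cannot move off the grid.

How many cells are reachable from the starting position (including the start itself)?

Answer: Reachable cells: 47

Derivation:
BFS flood-fill from (row=2, col=10):
  Distance 0: (row=2, col=10)
  Distance 1: (row=1, col=10), (row=2, col=9), (row=3, col=10)
  Distance 2: (row=0, col=10), (row=1, col=9), (row=1, col=11), (row=2, col=8), (row=3, col=11), (row=4, col=10)
  Distance 3: (row=0, col=11), (row=3, col=8)
  Distance 4: (row=3, col=7), (row=4, col=8)
  Distance 5: (row=4, col=7)
  Distance 6: (row=4, col=6)
  Distance 7: (row=4, col=5)
  Distance 8: (row=3, col=5), (row=4, col=4)
  Distance 9: (row=2, col=5), (row=3, col=4), (row=4, col=3)
  Distance 10: (row=1, col=5), (row=2, col=4), (row=3, col=3)
  Distance 11: (row=0, col=5), (row=1, col=4), (row=1, col=6), (row=2, col=3), (row=3, col=2)
  Distance 12: (row=0, col=6), (row=1, col=3), (row=1, col=7), (row=2, col=2), (row=3, col=1)
  Distance 13: (row=0, col=3), (row=0, col=7), (row=1, col=2), (row=2, col=1), (row=3, col=0), (row=4, col=1)
  Distance 14: (row=0, col=8), (row=1, col=1), (row=2, col=0), (row=4, col=0)
  Distance 15: (row=0, col=1), (row=1, col=0)
Total reachable: 47 (grid has 47 open cells total)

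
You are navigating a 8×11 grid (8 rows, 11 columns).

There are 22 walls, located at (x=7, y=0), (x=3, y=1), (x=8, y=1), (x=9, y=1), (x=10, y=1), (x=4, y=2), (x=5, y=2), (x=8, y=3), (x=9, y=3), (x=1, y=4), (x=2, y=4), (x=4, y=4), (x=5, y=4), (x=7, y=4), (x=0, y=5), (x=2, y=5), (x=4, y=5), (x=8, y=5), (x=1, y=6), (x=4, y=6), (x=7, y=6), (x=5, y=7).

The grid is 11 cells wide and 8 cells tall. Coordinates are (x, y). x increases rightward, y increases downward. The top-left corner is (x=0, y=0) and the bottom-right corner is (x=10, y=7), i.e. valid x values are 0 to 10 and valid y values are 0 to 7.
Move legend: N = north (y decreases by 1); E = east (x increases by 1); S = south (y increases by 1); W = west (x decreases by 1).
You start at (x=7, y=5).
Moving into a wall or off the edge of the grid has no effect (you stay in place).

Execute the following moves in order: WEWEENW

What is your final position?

Start: (x=7, y=5)
  W (west): (x=7, y=5) -> (x=6, y=5)
  E (east): (x=6, y=5) -> (x=7, y=5)
  W (west): (x=7, y=5) -> (x=6, y=5)
  E (east): (x=6, y=5) -> (x=7, y=5)
  E (east): blocked, stay at (x=7, y=5)
  N (north): blocked, stay at (x=7, y=5)
  W (west): (x=7, y=5) -> (x=6, y=5)
Final: (x=6, y=5)

Answer: Final position: (x=6, y=5)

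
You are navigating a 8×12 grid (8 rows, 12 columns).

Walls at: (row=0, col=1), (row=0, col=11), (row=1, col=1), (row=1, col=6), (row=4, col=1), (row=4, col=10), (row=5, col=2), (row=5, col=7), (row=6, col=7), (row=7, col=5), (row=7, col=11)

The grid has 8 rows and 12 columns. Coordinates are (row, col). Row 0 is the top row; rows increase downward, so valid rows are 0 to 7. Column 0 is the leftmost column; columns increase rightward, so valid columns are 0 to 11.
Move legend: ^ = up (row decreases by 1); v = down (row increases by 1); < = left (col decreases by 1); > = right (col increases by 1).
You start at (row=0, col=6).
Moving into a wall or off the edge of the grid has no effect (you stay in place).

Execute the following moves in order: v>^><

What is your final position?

Start: (row=0, col=6)
  v (down): blocked, stay at (row=0, col=6)
  > (right): (row=0, col=6) -> (row=0, col=7)
  ^ (up): blocked, stay at (row=0, col=7)
  > (right): (row=0, col=7) -> (row=0, col=8)
  < (left): (row=0, col=8) -> (row=0, col=7)
Final: (row=0, col=7)

Answer: Final position: (row=0, col=7)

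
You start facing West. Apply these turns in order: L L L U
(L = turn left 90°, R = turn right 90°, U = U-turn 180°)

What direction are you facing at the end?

Start: West
  L (left (90° counter-clockwise)) -> South
  L (left (90° counter-clockwise)) -> East
  L (left (90° counter-clockwise)) -> North
  U (U-turn (180°)) -> South
Final: South

Answer: Final heading: South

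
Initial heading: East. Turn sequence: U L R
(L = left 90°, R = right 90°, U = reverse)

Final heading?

Start: East
  U (U-turn (180°)) -> West
  L (left (90° counter-clockwise)) -> South
  R (right (90° clockwise)) -> West
Final: West

Answer: Final heading: West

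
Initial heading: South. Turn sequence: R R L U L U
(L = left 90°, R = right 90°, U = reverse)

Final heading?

Answer: Final heading: South

Derivation:
Start: South
  R (right (90° clockwise)) -> West
  R (right (90° clockwise)) -> North
  L (left (90° counter-clockwise)) -> West
  U (U-turn (180°)) -> East
  L (left (90° counter-clockwise)) -> North
  U (U-turn (180°)) -> South
Final: South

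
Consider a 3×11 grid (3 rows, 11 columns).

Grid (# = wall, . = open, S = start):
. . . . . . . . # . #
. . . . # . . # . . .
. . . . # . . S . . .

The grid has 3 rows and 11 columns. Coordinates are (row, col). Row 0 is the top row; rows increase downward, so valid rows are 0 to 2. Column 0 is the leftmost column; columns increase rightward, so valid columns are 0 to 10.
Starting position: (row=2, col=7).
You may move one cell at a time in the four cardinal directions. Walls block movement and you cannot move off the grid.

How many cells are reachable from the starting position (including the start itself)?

BFS flood-fill from (row=2, col=7):
  Distance 0: (row=2, col=7)
  Distance 1: (row=2, col=6), (row=2, col=8)
  Distance 2: (row=1, col=6), (row=1, col=8), (row=2, col=5), (row=2, col=9)
  Distance 3: (row=0, col=6), (row=1, col=5), (row=1, col=9), (row=2, col=10)
  Distance 4: (row=0, col=5), (row=0, col=7), (row=0, col=9), (row=1, col=10)
  Distance 5: (row=0, col=4)
  Distance 6: (row=0, col=3)
  Distance 7: (row=0, col=2), (row=1, col=3)
  Distance 8: (row=0, col=1), (row=1, col=2), (row=2, col=3)
  Distance 9: (row=0, col=0), (row=1, col=1), (row=2, col=2)
  Distance 10: (row=1, col=0), (row=2, col=1)
  Distance 11: (row=2, col=0)
Total reachable: 28 (grid has 28 open cells total)

Answer: Reachable cells: 28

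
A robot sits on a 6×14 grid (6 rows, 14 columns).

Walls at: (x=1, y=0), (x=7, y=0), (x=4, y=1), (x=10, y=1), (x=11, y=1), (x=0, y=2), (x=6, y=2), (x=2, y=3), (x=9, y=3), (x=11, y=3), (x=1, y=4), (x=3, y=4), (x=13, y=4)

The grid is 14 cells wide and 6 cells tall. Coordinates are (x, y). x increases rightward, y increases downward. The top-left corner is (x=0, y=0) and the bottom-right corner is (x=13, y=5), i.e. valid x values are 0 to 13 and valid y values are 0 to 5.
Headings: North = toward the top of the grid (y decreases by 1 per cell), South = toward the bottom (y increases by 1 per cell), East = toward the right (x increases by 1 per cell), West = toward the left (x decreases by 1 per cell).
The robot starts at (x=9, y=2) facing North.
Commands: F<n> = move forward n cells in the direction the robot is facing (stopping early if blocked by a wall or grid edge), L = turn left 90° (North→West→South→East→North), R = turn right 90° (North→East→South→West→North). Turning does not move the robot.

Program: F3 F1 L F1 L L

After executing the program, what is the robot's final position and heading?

Start: (x=9, y=2), facing North
  F3: move forward 2/3 (blocked), now at (x=9, y=0)
  F1: move forward 0/1 (blocked), now at (x=9, y=0)
  L: turn left, now facing West
  F1: move forward 1, now at (x=8, y=0)
  L: turn left, now facing South
  L: turn left, now facing East
Final: (x=8, y=0), facing East

Answer: Final position: (x=8, y=0), facing East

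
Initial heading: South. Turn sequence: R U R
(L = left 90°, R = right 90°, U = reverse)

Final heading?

Answer: Final heading: South

Derivation:
Start: South
  R (right (90° clockwise)) -> West
  U (U-turn (180°)) -> East
  R (right (90° clockwise)) -> South
Final: South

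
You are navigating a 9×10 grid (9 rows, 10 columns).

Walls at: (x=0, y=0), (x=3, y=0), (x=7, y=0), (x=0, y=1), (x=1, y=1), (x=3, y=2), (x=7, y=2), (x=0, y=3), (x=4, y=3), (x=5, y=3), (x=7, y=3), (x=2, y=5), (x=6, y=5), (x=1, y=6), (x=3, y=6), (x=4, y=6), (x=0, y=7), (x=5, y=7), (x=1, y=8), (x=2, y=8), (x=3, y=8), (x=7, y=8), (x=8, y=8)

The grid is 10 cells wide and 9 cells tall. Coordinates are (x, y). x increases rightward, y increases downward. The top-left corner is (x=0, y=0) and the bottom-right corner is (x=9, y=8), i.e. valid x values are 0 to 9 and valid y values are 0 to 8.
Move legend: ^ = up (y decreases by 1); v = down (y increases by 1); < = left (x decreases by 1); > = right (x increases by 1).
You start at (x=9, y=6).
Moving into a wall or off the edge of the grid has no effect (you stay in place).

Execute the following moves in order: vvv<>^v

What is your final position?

Start: (x=9, y=6)
  v (down): (x=9, y=6) -> (x=9, y=7)
  v (down): (x=9, y=7) -> (x=9, y=8)
  v (down): blocked, stay at (x=9, y=8)
  < (left): blocked, stay at (x=9, y=8)
  > (right): blocked, stay at (x=9, y=8)
  ^ (up): (x=9, y=8) -> (x=9, y=7)
  v (down): (x=9, y=7) -> (x=9, y=8)
Final: (x=9, y=8)

Answer: Final position: (x=9, y=8)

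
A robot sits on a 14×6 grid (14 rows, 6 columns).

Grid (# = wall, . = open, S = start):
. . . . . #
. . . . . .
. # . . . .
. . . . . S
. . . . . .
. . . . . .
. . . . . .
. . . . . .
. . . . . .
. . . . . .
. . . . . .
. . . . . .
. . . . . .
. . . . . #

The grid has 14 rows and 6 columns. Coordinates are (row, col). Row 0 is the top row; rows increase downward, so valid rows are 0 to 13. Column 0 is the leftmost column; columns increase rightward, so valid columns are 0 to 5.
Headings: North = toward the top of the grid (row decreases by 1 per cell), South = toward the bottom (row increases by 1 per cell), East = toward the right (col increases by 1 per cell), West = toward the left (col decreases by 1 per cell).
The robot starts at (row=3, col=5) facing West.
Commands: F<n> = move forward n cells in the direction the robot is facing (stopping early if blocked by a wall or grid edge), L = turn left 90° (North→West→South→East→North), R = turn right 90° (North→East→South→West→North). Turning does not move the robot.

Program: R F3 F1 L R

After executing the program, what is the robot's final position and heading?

Start: (row=3, col=5), facing West
  R: turn right, now facing North
  F3: move forward 2/3 (blocked), now at (row=1, col=5)
  F1: move forward 0/1 (blocked), now at (row=1, col=5)
  L: turn left, now facing West
  R: turn right, now facing North
Final: (row=1, col=5), facing North

Answer: Final position: (row=1, col=5), facing North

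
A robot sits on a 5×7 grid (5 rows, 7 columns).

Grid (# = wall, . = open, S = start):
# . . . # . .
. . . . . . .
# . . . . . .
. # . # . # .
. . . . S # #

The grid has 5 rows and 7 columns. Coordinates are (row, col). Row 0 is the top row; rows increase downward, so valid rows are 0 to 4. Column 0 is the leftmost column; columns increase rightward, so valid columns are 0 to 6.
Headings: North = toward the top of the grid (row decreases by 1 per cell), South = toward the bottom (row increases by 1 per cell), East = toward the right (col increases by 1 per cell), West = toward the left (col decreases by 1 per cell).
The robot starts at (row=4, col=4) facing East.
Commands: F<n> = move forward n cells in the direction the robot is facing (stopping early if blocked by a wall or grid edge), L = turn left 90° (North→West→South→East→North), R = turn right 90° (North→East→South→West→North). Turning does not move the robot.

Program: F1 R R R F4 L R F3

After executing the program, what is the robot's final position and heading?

Start: (row=4, col=4), facing East
  F1: move forward 0/1 (blocked), now at (row=4, col=4)
  R: turn right, now facing South
  R: turn right, now facing West
  R: turn right, now facing North
  F4: move forward 3/4 (blocked), now at (row=1, col=4)
  L: turn left, now facing West
  R: turn right, now facing North
  F3: move forward 0/3 (blocked), now at (row=1, col=4)
Final: (row=1, col=4), facing North

Answer: Final position: (row=1, col=4), facing North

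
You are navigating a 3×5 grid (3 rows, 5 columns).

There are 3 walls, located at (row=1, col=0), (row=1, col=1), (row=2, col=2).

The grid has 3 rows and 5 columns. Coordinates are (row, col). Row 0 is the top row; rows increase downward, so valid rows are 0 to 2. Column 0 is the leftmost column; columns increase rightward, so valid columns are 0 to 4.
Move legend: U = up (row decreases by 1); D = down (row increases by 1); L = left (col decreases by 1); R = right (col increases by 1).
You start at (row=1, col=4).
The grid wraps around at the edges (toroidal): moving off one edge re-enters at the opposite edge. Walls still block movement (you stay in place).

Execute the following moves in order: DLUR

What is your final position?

Start: (row=1, col=4)
  D (down): (row=1, col=4) -> (row=2, col=4)
  L (left): (row=2, col=4) -> (row=2, col=3)
  U (up): (row=2, col=3) -> (row=1, col=3)
  R (right): (row=1, col=3) -> (row=1, col=4)
Final: (row=1, col=4)

Answer: Final position: (row=1, col=4)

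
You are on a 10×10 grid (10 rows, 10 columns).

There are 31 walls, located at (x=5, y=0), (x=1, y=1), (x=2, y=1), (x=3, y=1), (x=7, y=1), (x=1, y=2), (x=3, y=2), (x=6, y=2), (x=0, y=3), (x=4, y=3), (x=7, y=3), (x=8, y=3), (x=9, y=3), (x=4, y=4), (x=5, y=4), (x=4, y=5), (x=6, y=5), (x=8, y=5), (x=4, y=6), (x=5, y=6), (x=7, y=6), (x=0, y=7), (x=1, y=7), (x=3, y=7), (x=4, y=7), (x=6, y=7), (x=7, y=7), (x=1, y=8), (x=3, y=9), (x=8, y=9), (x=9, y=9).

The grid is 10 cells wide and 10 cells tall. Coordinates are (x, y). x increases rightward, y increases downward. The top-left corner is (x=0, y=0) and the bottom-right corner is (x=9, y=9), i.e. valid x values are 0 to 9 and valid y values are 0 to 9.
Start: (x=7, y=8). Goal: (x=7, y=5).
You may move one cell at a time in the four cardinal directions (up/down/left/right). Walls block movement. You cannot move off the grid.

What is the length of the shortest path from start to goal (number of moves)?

Answer: Shortest path length: 9

Derivation:
BFS from (x=7, y=8) until reaching (x=7, y=5):
  Distance 0: (x=7, y=8)
  Distance 1: (x=6, y=8), (x=8, y=8), (x=7, y=9)
  Distance 2: (x=8, y=7), (x=5, y=8), (x=9, y=8), (x=6, y=9)
  Distance 3: (x=8, y=6), (x=5, y=7), (x=9, y=7), (x=4, y=8), (x=5, y=9)
  Distance 4: (x=9, y=6), (x=3, y=8), (x=4, y=9)
  Distance 5: (x=9, y=5), (x=2, y=8)
  Distance 6: (x=9, y=4), (x=2, y=7), (x=2, y=9)
  Distance 7: (x=8, y=4), (x=2, y=6), (x=1, y=9)
  Distance 8: (x=7, y=4), (x=2, y=5), (x=1, y=6), (x=3, y=6), (x=0, y=9)
  Distance 9: (x=2, y=4), (x=6, y=4), (x=1, y=5), (x=3, y=5), (x=7, y=5), (x=0, y=6), (x=0, y=8)  <- goal reached here
One shortest path (9 moves): (x=7, y=8) -> (x=8, y=8) -> (x=9, y=8) -> (x=9, y=7) -> (x=9, y=6) -> (x=9, y=5) -> (x=9, y=4) -> (x=8, y=4) -> (x=7, y=4) -> (x=7, y=5)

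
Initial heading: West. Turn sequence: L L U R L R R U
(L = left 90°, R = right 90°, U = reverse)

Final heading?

Start: West
  L (left (90° counter-clockwise)) -> South
  L (left (90° counter-clockwise)) -> East
  U (U-turn (180°)) -> West
  R (right (90° clockwise)) -> North
  L (left (90° counter-clockwise)) -> West
  R (right (90° clockwise)) -> North
  R (right (90° clockwise)) -> East
  U (U-turn (180°)) -> West
Final: West

Answer: Final heading: West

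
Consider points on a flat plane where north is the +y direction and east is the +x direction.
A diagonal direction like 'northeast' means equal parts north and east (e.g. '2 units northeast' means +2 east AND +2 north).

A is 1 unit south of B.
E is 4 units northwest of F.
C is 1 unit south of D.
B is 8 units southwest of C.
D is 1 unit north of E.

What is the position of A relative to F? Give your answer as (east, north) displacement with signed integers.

Place F at the origin (east=0, north=0).
  E is 4 units northwest of F: delta (east=-4, north=+4); E at (east=-4, north=4).
  D is 1 unit north of E: delta (east=+0, north=+1); D at (east=-4, north=5).
  C is 1 unit south of D: delta (east=+0, north=-1); C at (east=-4, north=4).
  B is 8 units southwest of C: delta (east=-8, north=-8); B at (east=-12, north=-4).
  A is 1 unit south of B: delta (east=+0, north=-1); A at (east=-12, north=-5).
Therefore A relative to F: (east=-12, north=-5).

Answer: A is at (east=-12, north=-5) relative to F.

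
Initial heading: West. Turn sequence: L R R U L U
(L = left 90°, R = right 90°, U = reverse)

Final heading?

Start: West
  L (left (90° counter-clockwise)) -> South
  R (right (90° clockwise)) -> West
  R (right (90° clockwise)) -> North
  U (U-turn (180°)) -> South
  L (left (90° counter-clockwise)) -> East
  U (U-turn (180°)) -> West
Final: West

Answer: Final heading: West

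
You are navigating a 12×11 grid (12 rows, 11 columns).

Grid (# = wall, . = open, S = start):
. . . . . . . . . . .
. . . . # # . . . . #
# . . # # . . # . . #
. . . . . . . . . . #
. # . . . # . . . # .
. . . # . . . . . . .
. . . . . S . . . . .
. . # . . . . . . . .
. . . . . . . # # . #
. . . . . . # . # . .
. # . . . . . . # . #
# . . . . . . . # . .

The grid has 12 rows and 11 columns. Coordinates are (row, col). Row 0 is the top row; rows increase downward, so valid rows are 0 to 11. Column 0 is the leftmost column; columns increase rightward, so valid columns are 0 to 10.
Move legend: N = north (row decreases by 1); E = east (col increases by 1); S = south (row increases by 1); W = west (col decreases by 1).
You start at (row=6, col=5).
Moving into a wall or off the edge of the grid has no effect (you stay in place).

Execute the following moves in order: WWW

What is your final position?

Start: (row=6, col=5)
  W (west): (row=6, col=5) -> (row=6, col=4)
  W (west): (row=6, col=4) -> (row=6, col=3)
  W (west): (row=6, col=3) -> (row=6, col=2)
Final: (row=6, col=2)

Answer: Final position: (row=6, col=2)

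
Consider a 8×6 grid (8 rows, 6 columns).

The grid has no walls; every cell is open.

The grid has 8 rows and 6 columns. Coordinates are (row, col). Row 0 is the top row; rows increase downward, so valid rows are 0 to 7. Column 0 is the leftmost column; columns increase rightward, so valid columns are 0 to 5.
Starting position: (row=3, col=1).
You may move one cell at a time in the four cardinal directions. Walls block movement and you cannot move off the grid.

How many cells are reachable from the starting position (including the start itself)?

BFS flood-fill from (row=3, col=1):
  Distance 0: (row=3, col=1)
  Distance 1: (row=2, col=1), (row=3, col=0), (row=3, col=2), (row=4, col=1)
  Distance 2: (row=1, col=1), (row=2, col=0), (row=2, col=2), (row=3, col=3), (row=4, col=0), (row=4, col=2), (row=5, col=1)
  Distance 3: (row=0, col=1), (row=1, col=0), (row=1, col=2), (row=2, col=3), (row=3, col=4), (row=4, col=3), (row=5, col=0), (row=5, col=2), (row=6, col=1)
  Distance 4: (row=0, col=0), (row=0, col=2), (row=1, col=3), (row=2, col=4), (row=3, col=5), (row=4, col=4), (row=5, col=3), (row=6, col=0), (row=6, col=2), (row=7, col=1)
  Distance 5: (row=0, col=3), (row=1, col=4), (row=2, col=5), (row=4, col=5), (row=5, col=4), (row=6, col=3), (row=7, col=0), (row=7, col=2)
  Distance 6: (row=0, col=4), (row=1, col=5), (row=5, col=5), (row=6, col=4), (row=7, col=3)
  Distance 7: (row=0, col=5), (row=6, col=5), (row=7, col=4)
  Distance 8: (row=7, col=5)
Total reachable: 48 (grid has 48 open cells total)

Answer: Reachable cells: 48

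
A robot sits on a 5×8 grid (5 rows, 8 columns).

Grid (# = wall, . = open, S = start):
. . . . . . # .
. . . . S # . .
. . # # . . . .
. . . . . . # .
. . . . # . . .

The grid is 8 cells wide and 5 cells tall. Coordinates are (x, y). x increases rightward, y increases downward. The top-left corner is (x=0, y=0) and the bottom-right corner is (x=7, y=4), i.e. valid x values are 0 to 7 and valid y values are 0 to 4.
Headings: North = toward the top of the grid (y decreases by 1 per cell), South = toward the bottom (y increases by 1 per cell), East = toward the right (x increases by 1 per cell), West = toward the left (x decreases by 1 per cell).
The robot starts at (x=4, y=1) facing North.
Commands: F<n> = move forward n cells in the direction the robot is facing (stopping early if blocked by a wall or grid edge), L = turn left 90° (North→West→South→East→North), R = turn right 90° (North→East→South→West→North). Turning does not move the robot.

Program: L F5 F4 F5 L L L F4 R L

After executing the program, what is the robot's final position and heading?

Answer: Final position: (x=0, y=0), facing North

Derivation:
Start: (x=4, y=1), facing North
  L: turn left, now facing West
  F5: move forward 4/5 (blocked), now at (x=0, y=1)
  F4: move forward 0/4 (blocked), now at (x=0, y=1)
  F5: move forward 0/5 (blocked), now at (x=0, y=1)
  L: turn left, now facing South
  L: turn left, now facing East
  L: turn left, now facing North
  F4: move forward 1/4 (blocked), now at (x=0, y=0)
  R: turn right, now facing East
  L: turn left, now facing North
Final: (x=0, y=0), facing North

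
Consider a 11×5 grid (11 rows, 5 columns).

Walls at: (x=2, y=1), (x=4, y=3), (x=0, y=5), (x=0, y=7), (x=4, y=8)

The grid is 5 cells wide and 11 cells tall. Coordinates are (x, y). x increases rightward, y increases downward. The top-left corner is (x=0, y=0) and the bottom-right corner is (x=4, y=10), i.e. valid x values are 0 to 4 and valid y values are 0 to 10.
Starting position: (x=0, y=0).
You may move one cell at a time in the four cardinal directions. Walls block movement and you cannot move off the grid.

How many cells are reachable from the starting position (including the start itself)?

BFS flood-fill from (x=0, y=0):
  Distance 0: (x=0, y=0)
  Distance 1: (x=1, y=0), (x=0, y=1)
  Distance 2: (x=2, y=0), (x=1, y=1), (x=0, y=2)
  Distance 3: (x=3, y=0), (x=1, y=2), (x=0, y=3)
  Distance 4: (x=4, y=0), (x=3, y=1), (x=2, y=2), (x=1, y=3), (x=0, y=4)
  Distance 5: (x=4, y=1), (x=3, y=2), (x=2, y=3), (x=1, y=4)
  Distance 6: (x=4, y=2), (x=3, y=3), (x=2, y=4), (x=1, y=5)
  Distance 7: (x=3, y=4), (x=2, y=5), (x=1, y=6)
  Distance 8: (x=4, y=4), (x=3, y=5), (x=0, y=6), (x=2, y=6), (x=1, y=7)
  Distance 9: (x=4, y=5), (x=3, y=6), (x=2, y=7), (x=1, y=8)
  Distance 10: (x=4, y=6), (x=3, y=7), (x=0, y=8), (x=2, y=8), (x=1, y=9)
  Distance 11: (x=4, y=7), (x=3, y=8), (x=0, y=9), (x=2, y=9), (x=1, y=10)
  Distance 12: (x=3, y=9), (x=0, y=10), (x=2, y=10)
  Distance 13: (x=4, y=9), (x=3, y=10)
  Distance 14: (x=4, y=10)
Total reachable: 50 (grid has 50 open cells total)

Answer: Reachable cells: 50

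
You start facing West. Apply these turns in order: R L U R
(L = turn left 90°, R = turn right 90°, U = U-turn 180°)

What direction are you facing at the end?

Answer: Final heading: South

Derivation:
Start: West
  R (right (90° clockwise)) -> North
  L (left (90° counter-clockwise)) -> West
  U (U-turn (180°)) -> East
  R (right (90° clockwise)) -> South
Final: South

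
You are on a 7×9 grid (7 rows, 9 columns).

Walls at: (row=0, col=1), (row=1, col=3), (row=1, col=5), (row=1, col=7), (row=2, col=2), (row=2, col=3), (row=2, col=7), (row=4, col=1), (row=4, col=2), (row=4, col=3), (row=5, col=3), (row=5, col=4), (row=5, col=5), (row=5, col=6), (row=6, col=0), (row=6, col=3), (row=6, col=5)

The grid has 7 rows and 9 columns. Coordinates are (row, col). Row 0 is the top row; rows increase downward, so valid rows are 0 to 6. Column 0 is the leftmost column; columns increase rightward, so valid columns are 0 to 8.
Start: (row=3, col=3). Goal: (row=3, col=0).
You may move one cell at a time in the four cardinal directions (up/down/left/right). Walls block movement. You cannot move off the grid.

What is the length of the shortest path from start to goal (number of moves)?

Answer: Shortest path length: 3

Derivation:
BFS from (row=3, col=3) until reaching (row=3, col=0):
  Distance 0: (row=3, col=3)
  Distance 1: (row=3, col=2), (row=3, col=4)
  Distance 2: (row=2, col=4), (row=3, col=1), (row=3, col=5), (row=4, col=4)
  Distance 3: (row=1, col=4), (row=2, col=1), (row=2, col=5), (row=3, col=0), (row=3, col=6), (row=4, col=5)  <- goal reached here
One shortest path (3 moves): (row=3, col=3) -> (row=3, col=2) -> (row=3, col=1) -> (row=3, col=0)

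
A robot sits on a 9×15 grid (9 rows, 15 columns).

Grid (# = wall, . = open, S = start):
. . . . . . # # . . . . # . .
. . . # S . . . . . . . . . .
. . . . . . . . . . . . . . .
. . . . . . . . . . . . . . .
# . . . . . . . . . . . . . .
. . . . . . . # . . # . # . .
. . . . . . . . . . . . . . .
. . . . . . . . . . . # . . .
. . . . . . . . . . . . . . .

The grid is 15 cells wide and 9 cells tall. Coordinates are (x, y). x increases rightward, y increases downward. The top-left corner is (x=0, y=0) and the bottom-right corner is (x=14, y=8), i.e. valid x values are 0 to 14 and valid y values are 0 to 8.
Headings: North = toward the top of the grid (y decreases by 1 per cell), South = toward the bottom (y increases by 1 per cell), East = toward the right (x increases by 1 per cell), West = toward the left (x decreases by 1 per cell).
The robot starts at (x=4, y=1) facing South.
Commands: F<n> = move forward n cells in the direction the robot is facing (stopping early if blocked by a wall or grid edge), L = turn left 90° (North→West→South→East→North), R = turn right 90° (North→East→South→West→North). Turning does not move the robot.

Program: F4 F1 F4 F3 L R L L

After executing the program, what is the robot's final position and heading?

Start: (x=4, y=1), facing South
  F4: move forward 4, now at (x=4, y=5)
  F1: move forward 1, now at (x=4, y=6)
  F4: move forward 2/4 (blocked), now at (x=4, y=8)
  F3: move forward 0/3 (blocked), now at (x=4, y=8)
  L: turn left, now facing East
  R: turn right, now facing South
  L: turn left, now facing East
  L: turn left, now facing North
Final: (x=4, y=8), facing North

Answer: Final position: (x=4, y=8), facing North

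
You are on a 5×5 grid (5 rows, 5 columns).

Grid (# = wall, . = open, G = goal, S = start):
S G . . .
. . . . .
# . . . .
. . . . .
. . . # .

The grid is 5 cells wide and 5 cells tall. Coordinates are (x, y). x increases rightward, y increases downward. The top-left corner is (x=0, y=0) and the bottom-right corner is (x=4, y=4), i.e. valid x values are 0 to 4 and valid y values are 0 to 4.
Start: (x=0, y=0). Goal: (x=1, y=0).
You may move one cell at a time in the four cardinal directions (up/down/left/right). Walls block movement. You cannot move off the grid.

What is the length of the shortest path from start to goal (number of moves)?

BFS from (x=0, y=0) until reaching (x=1, y=0):
  Distance 0: (x=0, y=0)
  Distance 1: (x=1, y=0), (x=0, y=1)  <- goal reached here
One shortest path (1 moves): (x=0, y=0) -> (x=1, y=0)

Answer: Shortest path length: 1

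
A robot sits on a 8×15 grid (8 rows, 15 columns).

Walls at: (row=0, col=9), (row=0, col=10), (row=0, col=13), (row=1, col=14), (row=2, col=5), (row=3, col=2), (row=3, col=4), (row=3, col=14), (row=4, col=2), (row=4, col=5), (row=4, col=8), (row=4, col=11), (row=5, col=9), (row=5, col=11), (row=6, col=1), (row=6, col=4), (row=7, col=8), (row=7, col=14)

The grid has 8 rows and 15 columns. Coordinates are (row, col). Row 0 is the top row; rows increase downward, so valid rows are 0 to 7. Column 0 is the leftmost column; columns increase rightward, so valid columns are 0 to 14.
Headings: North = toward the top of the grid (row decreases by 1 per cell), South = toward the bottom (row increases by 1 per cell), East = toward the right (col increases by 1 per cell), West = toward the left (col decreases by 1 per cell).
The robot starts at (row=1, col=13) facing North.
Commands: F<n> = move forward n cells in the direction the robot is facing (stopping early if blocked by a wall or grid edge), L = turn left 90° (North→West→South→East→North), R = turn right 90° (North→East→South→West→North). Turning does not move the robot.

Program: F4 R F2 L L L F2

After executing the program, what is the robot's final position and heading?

Answer: Final position: (row=3, col=13), facing South

Derivation:
Start: (row=1, col=13), facing North
  F4: move forward 0/4 (blocked), now at (row=1, col=13)
  R: turn right, now facing East
  F2: move forward 0/2 (blocked), now at (row=1, col=13)
  L: turn left, now facing North
  L: turn left, now facing West
  L: turn left, now facing South
  F2: move forward 2, now at (row=3, col=13)
Final: (row=3, col=13), facing South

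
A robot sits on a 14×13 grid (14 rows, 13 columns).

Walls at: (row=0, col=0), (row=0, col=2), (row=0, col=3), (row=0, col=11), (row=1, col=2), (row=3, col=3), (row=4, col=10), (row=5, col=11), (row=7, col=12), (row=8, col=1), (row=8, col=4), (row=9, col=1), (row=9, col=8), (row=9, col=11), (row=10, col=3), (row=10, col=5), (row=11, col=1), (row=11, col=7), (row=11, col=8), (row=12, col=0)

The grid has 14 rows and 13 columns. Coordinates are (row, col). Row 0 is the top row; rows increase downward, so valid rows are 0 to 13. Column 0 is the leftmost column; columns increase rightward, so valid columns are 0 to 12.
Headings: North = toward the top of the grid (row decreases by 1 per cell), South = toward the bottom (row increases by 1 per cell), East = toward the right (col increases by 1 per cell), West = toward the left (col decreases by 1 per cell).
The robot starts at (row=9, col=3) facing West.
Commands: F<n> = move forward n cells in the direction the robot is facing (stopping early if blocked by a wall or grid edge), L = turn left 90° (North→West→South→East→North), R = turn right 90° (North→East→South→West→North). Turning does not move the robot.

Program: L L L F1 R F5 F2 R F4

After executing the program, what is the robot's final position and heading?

Answer: Final position: (row=9, col=3), facing South

Derivation:
Start: (row=9, col=3), facing West
  L: turn left, now facing South
  L: turn left, now facing East
  L: turn left, now facing North
  F1: move forward 1, now at (row=8, col=3)
  R: turn right, now facing East
  F5: move forward 0/5 (blocked), now at (row=8, col=3)
  F2: move forward 0/2 (blocked), now at (row=8, col=3)
  R: turn right, now facing South
  F4: move forward 1/4 (blocked), now at (row=9, col=3)
Final: (row=9, col=3), facing South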